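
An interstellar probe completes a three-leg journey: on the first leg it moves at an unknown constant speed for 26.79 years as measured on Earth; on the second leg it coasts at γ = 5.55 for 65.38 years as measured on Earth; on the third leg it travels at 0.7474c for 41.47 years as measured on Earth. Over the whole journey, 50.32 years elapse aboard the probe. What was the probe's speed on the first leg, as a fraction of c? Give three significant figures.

Leg 1: speed unknown; τ_1 = 26.79/γ_1.
Leg 2: γ = 5.55; τ_2 = 65.38/5.550 = 11.78 years.
Leg 3: γ = 1/√(1 − 0.7474²) = 1/√0.4414 = 1.505; τ_3 = 41.47/1.505 = 27.55 years.
Total proper time: τ_1 + 11.78 + 27.55 = 50.32, so τ_1 = 50.32 − 39.33 = 10.99 years.
γ_1 = 26.79/10.99 = 2.438; β = √(1 − 1/γ²) = √0.8318.

β = 0.912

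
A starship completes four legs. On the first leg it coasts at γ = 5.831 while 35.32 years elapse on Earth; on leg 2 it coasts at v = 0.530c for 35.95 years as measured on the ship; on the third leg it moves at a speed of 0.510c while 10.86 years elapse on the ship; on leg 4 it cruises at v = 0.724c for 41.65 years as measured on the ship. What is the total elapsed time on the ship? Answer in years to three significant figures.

Leg 1: γ = 5.831; τ_1 = 35.32/5.831 = 6.057 years.
Leg 2: 35.95 years is already measured on the ship.
Leg 3: 10.86 years is already measured on the ship.
Leg 4: 41.65 years is already measured on the ship.
Total: 6.057 + 35.95 + 10.86 + 41.65 years.

τ = 94.5 years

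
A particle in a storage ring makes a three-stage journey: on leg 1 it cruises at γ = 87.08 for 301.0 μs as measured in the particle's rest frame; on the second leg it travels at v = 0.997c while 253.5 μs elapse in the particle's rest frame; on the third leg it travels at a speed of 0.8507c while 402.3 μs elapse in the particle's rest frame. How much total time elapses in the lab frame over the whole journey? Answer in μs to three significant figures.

Δt = 3.03×10⁴ μs

Leg 1: γ = 87.08; Δt_1 = 87.08 × 301.0 = 2.621×10⁴ μs.
Leg 2: γ = 1/√(1 − 0.997²) = 1/√0.005991 = 12.92; Δt_2 = 12.92 × 253.5 = 3275 μs.
Leg 3: γ = 1/√(1 − 0.8507²) = 1/√0.2763 = 1.902; Δt_3 = 1.902 × 402.3 = 765.3 μs.
Total: 2.621×10⁴ + 3275 + 765.3 μs.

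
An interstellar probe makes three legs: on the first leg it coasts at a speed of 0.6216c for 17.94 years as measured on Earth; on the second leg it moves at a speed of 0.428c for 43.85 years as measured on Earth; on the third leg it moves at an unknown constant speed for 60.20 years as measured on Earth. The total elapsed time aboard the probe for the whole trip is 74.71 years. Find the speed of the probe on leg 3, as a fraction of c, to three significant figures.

β = 0.937

Leg 1: γ = 1/√(1 − 0.6216²) = 1/√0.6136 = 1.277; τ_1 = 17.94/1.277 = 14.05 years.
Leg 2: γ = 1/√(1 − 0.428²) = 1/√0.8168 = 1.106; τ_2 = 43.85/1.106 = 39.63 years.
Leg 3: speed unknown; τ_3 = 60.20/γ_3.
Total proper time: 14.05 + 39.63 + τ_3 = 74.71, so τ_3 = 74.71 − 53.68 = 21.03 years.
γ_3 = 60.20/21.03 = 2.863; β = √(1 − 1/γ²) = √0.8780.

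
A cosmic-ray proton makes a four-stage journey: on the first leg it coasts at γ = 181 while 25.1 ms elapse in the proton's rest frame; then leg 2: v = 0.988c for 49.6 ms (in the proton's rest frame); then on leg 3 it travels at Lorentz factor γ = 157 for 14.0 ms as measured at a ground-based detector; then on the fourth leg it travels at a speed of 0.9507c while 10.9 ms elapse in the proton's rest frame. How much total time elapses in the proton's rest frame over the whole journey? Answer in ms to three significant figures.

τ = 85.7 ms

Leg 1: 25.1 ms is already measured in the proton's rest frame.
Leg 2: 49.6 ms is already measured in the proton's rest frame.
Leg 3: γ = 157; τ_3 = 14.0/157.0 = 0.08917 ms.
Leg 4: 10.9 ms is already measured in the proton's rest frame.
Total: 25.10 + 49.60 + 0.08917 + 10.90 ms.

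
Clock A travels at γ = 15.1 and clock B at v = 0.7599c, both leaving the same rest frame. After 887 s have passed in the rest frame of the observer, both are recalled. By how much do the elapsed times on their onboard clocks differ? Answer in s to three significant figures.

A: γ = 15.1; τ_A = 887/15.10 = 58.74 s.
B: γ = 1/√(1 − 0.7599²) = 1/√0.4226 = 1.538; τ_B = 887/1.538 = 576.6 s.

|τ_A − τ_B| = 518 s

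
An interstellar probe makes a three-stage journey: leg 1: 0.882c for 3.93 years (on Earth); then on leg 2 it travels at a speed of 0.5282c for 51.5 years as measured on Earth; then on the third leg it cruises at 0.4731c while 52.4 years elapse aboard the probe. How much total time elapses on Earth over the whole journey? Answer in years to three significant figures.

Δt = 115 years

Leg 1: 3.93 years is already measured on Earth.
Leg 2: 51.5 years is already measured on Earth.
Leg 3: γ = 1/√(1 − 0.4731²) = 1/√0.7762 = 1.135; Δt_3 = 1.135 × 52.4 = 59.48 years.
Total: 3.930 + 51.50 + 59.48 years.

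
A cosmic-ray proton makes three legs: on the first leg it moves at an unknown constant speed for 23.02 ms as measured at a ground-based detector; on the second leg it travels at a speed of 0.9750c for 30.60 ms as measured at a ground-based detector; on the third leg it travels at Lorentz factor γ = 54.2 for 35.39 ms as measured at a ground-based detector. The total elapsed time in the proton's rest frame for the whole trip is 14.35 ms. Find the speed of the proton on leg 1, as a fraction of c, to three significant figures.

β = 0.954

Leg 1: speed unknown; τ_1 = 23.02/γ_1.
Leg 2: γ = 1/√(1 − 0.9750²) = 1/√0.04938 = 4.500; τ_2 = 30.60/4.500 = 6.799 ms.
Leg 3: γ = 54.2; τ_3 = 35.39/54.20 = 0.6530 ms.
Total proper time: τ_1 + 6.799 + 0.6530 = 14.35, so τ_1 = 14.35 − 7.452 = 6.898 ms.
γ_1 = 23.02/6.898 = 3.337; β = √(1 − 1/γ²) = √0.9102.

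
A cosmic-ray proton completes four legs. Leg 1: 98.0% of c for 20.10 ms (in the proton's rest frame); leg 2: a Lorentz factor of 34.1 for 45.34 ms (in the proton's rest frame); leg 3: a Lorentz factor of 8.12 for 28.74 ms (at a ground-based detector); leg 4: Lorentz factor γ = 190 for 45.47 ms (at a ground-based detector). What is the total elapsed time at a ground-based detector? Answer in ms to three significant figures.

Δt = 1720 ms

Leg 1: β = 0.980; γ = 1/√(1 − 0.980²) = 1/√0.03960 = 5.025; Δt_1 = 5.025 × 20.10 = 101.0 ms.
Leg 2: γ = 34.1; Δt_2 = 34.10 × 45.34 = 1546 ms.
Leg 3: 28.74 ms is already measured at a ground-based detector.
Leg 4: 45.47 ms is already measured at a ground-based detector.
Total: 101.0 + 1546 + 28.74 + 45.47 ms.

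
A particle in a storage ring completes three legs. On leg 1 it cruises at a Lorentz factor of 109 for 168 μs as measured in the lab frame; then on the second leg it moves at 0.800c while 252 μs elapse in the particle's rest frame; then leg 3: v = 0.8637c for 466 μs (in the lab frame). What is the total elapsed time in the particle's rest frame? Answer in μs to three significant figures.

τ = 488 μs

Leg 1: γ = 109; τ_1 = 168/109.0 = 1.541 μs.
Leg 2: 252 μs is already measured in the particle's rest frame.
Leg 3: γ = 1/√(1 − 0.8637²) = 1/√0.2540 = 1.984; τ_3 = 466/1.984 = 234.9 μs.
Total: 1.541 + 252.0 + 234.9 μs.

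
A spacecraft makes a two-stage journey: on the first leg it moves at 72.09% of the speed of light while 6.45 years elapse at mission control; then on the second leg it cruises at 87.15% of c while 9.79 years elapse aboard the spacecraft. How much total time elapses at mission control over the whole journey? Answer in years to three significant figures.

Δt = 26.4 years

Leg 1: 6.45 years is already measured at mission control.
Leg 2: β = 0.8715; γ = 1/√(1 − 0.8715²) = 1/√0.2405 = 2.039; Δt_2 = 2.039 × 9.79 = 19.96 years.
Total: 6.450 + 19.96 years.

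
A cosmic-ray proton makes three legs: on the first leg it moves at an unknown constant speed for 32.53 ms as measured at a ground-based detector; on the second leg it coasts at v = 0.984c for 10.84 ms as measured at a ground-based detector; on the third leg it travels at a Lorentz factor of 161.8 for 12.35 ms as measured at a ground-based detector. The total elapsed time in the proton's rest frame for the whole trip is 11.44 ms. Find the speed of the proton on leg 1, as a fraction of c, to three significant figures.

Leg 1: speed unknown; τ_1 = 32.53/γ_1.
Leg 2: γ = 1/√(1 − 0.984²) = 1/√0.03174 = 5.613; τ_2 = 10.84/5.613 = 1.931 ms.
Leg 3: γ = 161.8; τ_3 = 12.35/161.8 = 0.07633 ms.
Total proper time: τ_1 + 1.931 + 0.07633 = 11.44, so τ_1 = 11.44 − 2.008 = 9.432 ms.
γ_1 = 32.53/9.432 = 3.449; β = √(1 − 1/γ²) = √0.9159.

β = 0.957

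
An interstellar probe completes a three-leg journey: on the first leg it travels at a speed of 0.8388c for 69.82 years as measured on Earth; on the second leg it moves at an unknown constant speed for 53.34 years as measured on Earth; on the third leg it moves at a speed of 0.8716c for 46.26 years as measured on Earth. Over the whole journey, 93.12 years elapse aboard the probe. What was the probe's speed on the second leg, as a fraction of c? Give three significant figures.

Leg 1: γ = 1/√(1 − 0.8388²) = 1/√0.2964 = 1.837; τ_1 = 69.82/1.837 = 38.01 years.
Leg 2: speed unknown; τ_2 = 53.34/γ_2.
Leg 3: γ = 1/√(1 − 0.8716²) = 1/√0.2403 = 2.040; τ_3 = 46.26/2.040 = 22.68 years.
Total proper time: 38.01 + τ_2 + 22.68 = 93.12, so τ_2 = 93.12 − 60.69 = 32.43 years.
γ_2 = 53.34/32.43 = 1.645; β = √(1 − 1/γ²) = √0.6304.

β = 0.794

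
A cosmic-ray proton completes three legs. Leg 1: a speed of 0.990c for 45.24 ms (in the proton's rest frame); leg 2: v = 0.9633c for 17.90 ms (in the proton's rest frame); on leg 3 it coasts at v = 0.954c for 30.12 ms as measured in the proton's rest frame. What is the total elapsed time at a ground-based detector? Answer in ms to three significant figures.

Δt = 488 ms

Leg 1: γ = 1/√(1 − 0.990²) = 1/√0.01990 = 7.089; Δt_1 = 7.089 × 45.24 = 320.7 ms.
Leg 2: γ = 1/√(1 − 0.9633²) = 1/√0.07205 = 3.725; Δt_2 = 3.725 × 17.90 = 66.68 ms.
Leg 3: γ = 1/√(1 − 0.954²) = 1/√0.08988 = 3.335; Δt_3 = 3.335 × 30.12 = 100.5 ms.
Total: 320.7 + 66.68 + 100.5 ms.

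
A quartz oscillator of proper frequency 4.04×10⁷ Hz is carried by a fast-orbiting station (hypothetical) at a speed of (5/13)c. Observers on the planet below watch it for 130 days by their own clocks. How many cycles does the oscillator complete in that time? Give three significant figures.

N = 4.19×10¹⁴

γ = 1/√(1 − (5/13)²) = 13/12 ≈ 1.083
During 130 days of lab time, the oscillator's proper time advances by τ = Δt/γ = 130/1.083 = 120.0 days = 1.037×10⁷ s.
N = f × τ = 4.04×10⁷ × 1.037×10⁷ = 4.189×10¹⁴.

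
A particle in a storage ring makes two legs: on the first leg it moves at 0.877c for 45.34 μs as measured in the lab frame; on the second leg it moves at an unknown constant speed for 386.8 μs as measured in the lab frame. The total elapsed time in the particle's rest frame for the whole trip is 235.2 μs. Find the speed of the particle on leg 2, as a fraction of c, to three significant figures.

Leg 1: γ = 1/√(1 − 0.877²) = 1/√0.2309 = 2.081; τ_1 = 45.34/2.081 = 21.79 μs.
Leg 2: speed unknown; τ_2 = 386.8/γ_2.
Total proper time: 21.79 + τ_2 = 235.2, so τ_2 = 235.2 − 21.79 = 213.4 μs.
γ_2 = 386.8/213.4 = 1.812; β = √(1 − 1/γ²) = √0.6956.

β = 0.834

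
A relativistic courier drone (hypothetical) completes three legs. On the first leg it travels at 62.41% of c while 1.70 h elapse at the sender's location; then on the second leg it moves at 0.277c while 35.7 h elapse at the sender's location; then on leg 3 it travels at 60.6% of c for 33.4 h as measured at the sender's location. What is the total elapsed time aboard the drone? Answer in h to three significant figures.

τ = 62.2 h

Leg 1: β = 0.6241; γ = 1/√(1 − 0.6241²) = 1/√0.6105 = 1.280; τ_1 = 1.70/1.280 = 1.328 h.
Leg 2: γ = 1/√(1 − 0.277²) = 1/√0.9233 = 1.041; τ_2 = 35.7/1.041 = 34.30 h.
Leg 3: β = 0.606; γ = 1/√(1 − 0.606²) = 1/√0.6328 = 1.257; τ_3 = 33.4/1.257 = 26.57 h.
Total: 1.328 + 34.30 + 26.57 h.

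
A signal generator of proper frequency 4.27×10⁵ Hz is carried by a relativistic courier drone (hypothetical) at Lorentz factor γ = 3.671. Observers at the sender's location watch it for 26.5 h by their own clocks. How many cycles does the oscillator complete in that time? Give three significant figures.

N = 1.11×10¹⁰

γ = 3.671
During 26.5 h of lab time, the oscillator's proper time advances by τ = Δt/γ = 26.5/3.671 = 7.219 h = 2.599×10⁴ s.
N = f × τ = 4.27×10⁵ × 2.599×10⁴ = 1.110×10¹⁰.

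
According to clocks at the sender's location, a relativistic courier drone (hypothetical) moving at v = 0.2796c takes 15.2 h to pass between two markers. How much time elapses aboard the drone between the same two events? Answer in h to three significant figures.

τ = 14.6 h

γ = 1/√(1 − 0.2796²) = 1/√0.9218 = 1.042
The interval measured at the sender's location is the dilated one; the clock aboard the drone measures the proper time τ = Δt/γ = 15.2/1.042 h.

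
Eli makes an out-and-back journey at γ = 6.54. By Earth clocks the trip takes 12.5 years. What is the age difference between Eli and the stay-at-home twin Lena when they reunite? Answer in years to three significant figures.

γ = 6.54
Eli's elapsed proper time: τ = 12.5/6.540 = 1.911 years.
Age gap = Δt − τ = 12.5 − 1.911 years.

Δt − τ = 10.6 years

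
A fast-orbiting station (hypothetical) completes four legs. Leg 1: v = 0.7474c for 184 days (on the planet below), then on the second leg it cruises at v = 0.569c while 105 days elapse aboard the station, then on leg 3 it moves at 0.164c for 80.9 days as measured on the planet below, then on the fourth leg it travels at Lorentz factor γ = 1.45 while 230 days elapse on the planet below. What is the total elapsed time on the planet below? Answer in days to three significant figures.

Δt = 623 days

Leg 1: 184 days is already measured on the planet below.
Leg 2: γ = 1/√(1 − 0.569²) = 1/√0.6762 = 1.216; Δt_2 = 1.216 × 105 = 127.7 days.
Leg 3: 80.9 days is already measured on the planet below.
Leg 4: 230 days is already measured on the planet below.
Total: 184.0 + 127.7 + 80.90 + 230.0 days.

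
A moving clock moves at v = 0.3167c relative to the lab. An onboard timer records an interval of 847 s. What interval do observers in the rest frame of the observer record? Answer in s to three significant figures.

γ = 1/√(1 − 0.3167²) = 1/√0.8997 = 1.054
The interval measured on the moving clock is the proper time (both events occur at the same place in that frame); the lab-frame interval is Δt = γτ = 1.054 × 847 s.

Δt = 893 s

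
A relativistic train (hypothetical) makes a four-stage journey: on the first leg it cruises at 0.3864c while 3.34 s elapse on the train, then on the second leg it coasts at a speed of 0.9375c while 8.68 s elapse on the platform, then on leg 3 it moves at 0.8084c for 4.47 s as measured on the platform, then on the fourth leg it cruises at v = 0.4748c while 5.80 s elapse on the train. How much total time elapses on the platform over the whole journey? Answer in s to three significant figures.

Leg 1: γ = 1/√(1 − 0.3864²) = 1/√0.8507 = 1.084; Δt_1 = 1.084 × 3.34 = 3.621 s.
Leg 2: 8.68 s is already measured on the platform.
Leg 3: 4.47 s is already measured on the platform.
Leg 4: γ = 1/√(1 − 0.4748²) = 1/√0.7746 = 1.136; Δt_4 = 1.136 × 5.80 = 6.590 s.
Total: 3.621 + 8.680 + 4.470 + 6.590 s.

Δt = 23.4 s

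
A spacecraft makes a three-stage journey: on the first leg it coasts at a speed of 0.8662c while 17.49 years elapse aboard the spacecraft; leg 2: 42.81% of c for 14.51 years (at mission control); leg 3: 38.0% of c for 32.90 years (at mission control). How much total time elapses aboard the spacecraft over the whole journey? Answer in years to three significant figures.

τ = 61.0 years

Leg 1: 17.49 years is already measured aboard the spacecraft.
Leg 2: β = 0.4281; γ = 1/√(1 − 0.4281²) = 1/√0.8167 = 1.107; τ_2 = 14.51/1.107 = 13.11 years.
Leg 3: β = 0.380; γ = 1/√(1 − 0.380²) = 1/√0.8556 = 1.081; τ_3 = 32.90/1.081 = 30.43 years.
Total: 17.49 + 13.11 + 30.43 years.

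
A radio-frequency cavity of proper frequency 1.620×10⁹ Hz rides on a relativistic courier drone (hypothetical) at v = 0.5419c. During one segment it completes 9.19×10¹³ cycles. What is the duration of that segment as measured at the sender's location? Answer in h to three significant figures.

γ = 1/√(1 − 0.5419²) = 1/√0.7063 = 1.190
Proper time for N cycles: τ = N/f = 9.19×10¹³/(1.620×10⁹) = 5.673×10⁴ s = 15.76 h.
Lab-frame duration Δt = γτ = 1.190 × 15.76 = 18.75 h.

Δt = 18.7 h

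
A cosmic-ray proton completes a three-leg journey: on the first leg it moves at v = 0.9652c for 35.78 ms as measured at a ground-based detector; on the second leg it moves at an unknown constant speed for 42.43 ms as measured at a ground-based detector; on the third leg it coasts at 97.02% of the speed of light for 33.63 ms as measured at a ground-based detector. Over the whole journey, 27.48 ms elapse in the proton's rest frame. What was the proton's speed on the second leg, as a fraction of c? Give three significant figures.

Leg 1: γ = 1/√(1 − 0.9652²) = 1/√0.06839 = 3.824; τ_1 = 35.78/3.824 = 9.357 ms.
Leg 2: speed unknown; τ_2 = 42.43/γ_2.
Leg 3: β = 0.9702; γ = 1/√(1 − 0.9702²) = 1/√0.05871 = 4.127; τ_3 = 33.63/4.127 = 8.149 ms.
Total proper time: 9.357 + τ_2 + 8.149 = 27.48, so τ_2 = 27.48 − 17.51 = 9.974 ms.
γ_2 = 42.43/9.974 = 4.254; β = √(1 − 1/γ²) = √0.9447.

β = 0.972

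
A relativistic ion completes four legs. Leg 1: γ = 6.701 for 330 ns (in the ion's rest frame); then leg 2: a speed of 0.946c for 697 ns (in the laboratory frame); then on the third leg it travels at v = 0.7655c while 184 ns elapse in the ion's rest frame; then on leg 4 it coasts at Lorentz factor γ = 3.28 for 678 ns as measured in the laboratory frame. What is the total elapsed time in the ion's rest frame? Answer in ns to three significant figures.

τ = 947 ns

Leg 1: 330 ns is already measured in the ion's rest frame.
Leg 2: γ = 1/√(1 − 0.946²) = 1/√0.1051 = 3.085; τ_2 = 697/3.085 = 225.9 ns.
Leg 3: 184 ns is already measured in the ion's rest frame.
Leg 4: γ = 3.28; τ_4 = 678/3.280 = 206.7 ns.
Total: 330.0 + 225.9 + 184.0 + 206.7 ns.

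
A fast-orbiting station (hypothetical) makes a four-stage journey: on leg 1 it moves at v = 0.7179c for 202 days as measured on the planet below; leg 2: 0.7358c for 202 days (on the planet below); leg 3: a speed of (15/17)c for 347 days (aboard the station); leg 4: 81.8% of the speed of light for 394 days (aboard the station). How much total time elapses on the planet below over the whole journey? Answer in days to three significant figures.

Δt = 1830 days

Leg 1: 202 days is already measured on the planet below.
Leg 2: 202 days is already measured on the planet below.
Leg 3: γ = 1/√(1 − (15/17)²) = 17/8 = 2.125; Δt_3 = 2.125 × 347 = 737.4 days.
Leg 4: β = 0.818; γ = 1/√(1 − 0.818²) = 1/√0.3309 = 1.738; Δt_4 = 1.738 × 394 = 685.0 days.
Total: 202.0 + 202.0 + 737.4 + 685.0 days.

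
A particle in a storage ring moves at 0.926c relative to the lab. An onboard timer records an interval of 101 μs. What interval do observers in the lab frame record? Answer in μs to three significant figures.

γ = 1/√(1 − 0.926²) = 1/√0.1425 = 2.649
The interval measured in the particle's rest frame is the proper time (both events occur at the same place in that frame); the lab-frame interval is Δt = γτ = 2.649 × 101 μs.

Δt = 268 μs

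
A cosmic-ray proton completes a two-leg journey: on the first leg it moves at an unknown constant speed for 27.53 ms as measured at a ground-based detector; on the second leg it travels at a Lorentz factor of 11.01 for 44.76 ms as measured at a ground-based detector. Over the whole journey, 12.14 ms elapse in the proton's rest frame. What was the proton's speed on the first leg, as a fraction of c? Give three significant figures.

β = 0.956

Leg 1: speed unknown; τ_1 = 27.53/γ_1.
Leg 2: γ = 11.01; τ_2 = 44.76/11.01 = 4.065 ms.
Total proper time: τ_1 + 4.065 = 12.14, so τ_1 = 12.14 − 4.065 = 8.075 ms.
γ_1 = 27.53/8.075 = 3.409; β = √(1 − 1/γ²) = √0.9140.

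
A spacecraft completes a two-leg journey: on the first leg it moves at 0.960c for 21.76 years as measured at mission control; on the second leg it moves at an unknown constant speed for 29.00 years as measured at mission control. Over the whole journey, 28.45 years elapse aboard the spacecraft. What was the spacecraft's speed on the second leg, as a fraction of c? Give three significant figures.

β = 0.637

Leg 1: γ = 1/√(1 − 0.960²) = 25/7 ≈ 3.571; τ_1 = 21.76/3.571 = 6.093 years.
Leg 2: speed unknown; τ_2 = 29.00/γ_2.
Total proper time: 6.093 + τ_2 = 28.45, so τ_2 = 28.45 − 6.093 = 22.36 years.
γ_2 = 29.00/22.36 = 1.297; β = √(1 − 1/γ²) = √0.4057.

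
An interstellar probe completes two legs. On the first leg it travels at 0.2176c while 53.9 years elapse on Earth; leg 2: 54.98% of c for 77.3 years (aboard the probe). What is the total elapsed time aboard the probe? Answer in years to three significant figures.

τ = 130 years

Leg 1: γ = 1/√(1 − 0.2176²) = 1/√0.9527 = 1.025; τ_1 = 53.9/1.025 = 52.61 years.
Leg 2: 77.3 years is already measured aboard the probe.
Total: 52.61 + 77.30 years.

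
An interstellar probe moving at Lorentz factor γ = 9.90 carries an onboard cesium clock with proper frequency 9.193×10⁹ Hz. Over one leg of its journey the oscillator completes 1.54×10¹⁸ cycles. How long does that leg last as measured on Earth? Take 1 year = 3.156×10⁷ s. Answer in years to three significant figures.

Δt = 52.5 years

γ = 9.90
Proper time for N cycles: τ = N/f = 1.54×10¹⁸/(9.193×10⁹) = 1.675×10⁸ s = 5.308 years.
Lab-frame duration Δt = γτ = 9.900 × 5.308 = 52.55 years.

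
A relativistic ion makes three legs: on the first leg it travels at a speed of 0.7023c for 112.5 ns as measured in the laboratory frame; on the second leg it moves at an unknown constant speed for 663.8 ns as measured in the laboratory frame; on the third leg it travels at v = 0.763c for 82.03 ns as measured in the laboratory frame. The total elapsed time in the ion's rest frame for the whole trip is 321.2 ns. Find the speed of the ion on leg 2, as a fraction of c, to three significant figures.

Leg 1: γ = 1/√(1 − 0.7023²) = 1/√0.5068 = 1.405; τ_1 = 112.5/1.405 = 80.09 ns.
Leg 2: speed unknown; τ_2 = 663.8/γ_2.
Leg 3: γ = 1/√(1 − 0.763²) = 1/√0.4178 = 1.547; τ_3 = 82.03/1.547 = 53.02 ns.
Total proper time: 80.09 + τ_2 + 53.02 = 321.2, so τ_2 = 321.2 − 133.1 = 188.1 ns.
γ_2 = 663.8/188.1 = 3.529; β = √(1 − 1/γ²) = √0.9197.

β = 0.959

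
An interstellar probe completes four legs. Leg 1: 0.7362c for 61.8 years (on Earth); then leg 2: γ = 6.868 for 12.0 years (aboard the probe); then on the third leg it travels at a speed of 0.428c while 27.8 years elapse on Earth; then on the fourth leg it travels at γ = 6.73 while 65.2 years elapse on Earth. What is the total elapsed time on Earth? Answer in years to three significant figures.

Δt = 237 years

Leg 1: 61.8 years is already measured on Earth.
Leg 2: γ = 6.868; Δt_2 = 6.868 × 12.0 = 82.42 years.
Leg 3: 27.8 years is already measured on Earth.
Leg 4: 65.2 years is already measured on Earth.
Total: 61.80 + 82.42 + 27.80 + 65.20 years.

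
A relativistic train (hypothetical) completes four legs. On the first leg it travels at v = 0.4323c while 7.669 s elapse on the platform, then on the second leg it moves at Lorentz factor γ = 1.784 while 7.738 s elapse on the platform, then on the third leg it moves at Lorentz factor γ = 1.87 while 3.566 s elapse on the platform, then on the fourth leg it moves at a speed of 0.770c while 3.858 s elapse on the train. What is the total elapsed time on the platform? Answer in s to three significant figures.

Δt = 25.0 s

Leg 1: 7.669 s is already measured on the platform.
Leg 2: 7.738 s is already measured on the platform.
Leg 3: 3.566 s is already measured on the platform.
Leg 4: γ = 1/√(1 − 0.770²) = 1/√0.4071 = 1.567; Δt_4 = 1.567 × 3.858 = 6.047 s.
Total: 7.669 + 7.738 + 3.566 + 6.047 s.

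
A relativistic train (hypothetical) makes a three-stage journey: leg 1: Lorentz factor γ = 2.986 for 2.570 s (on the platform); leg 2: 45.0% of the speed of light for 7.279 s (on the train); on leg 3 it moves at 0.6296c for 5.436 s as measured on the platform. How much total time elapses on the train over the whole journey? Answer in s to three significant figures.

Leg 1: γ = 2.986; τ_1 = 2.570/2.986 = 0.8607 s.
Leg 2: 7.279 s is already measured on the train.
Leg 3: γ = 1/√(1 − 0.6296²) = 1/√0.6036 = 1.287; τ_3 = 5.436/1.287 = 4.223 s.
Total: 0.8607 + 7.279 + 4.223 s.

τ = 12.4 s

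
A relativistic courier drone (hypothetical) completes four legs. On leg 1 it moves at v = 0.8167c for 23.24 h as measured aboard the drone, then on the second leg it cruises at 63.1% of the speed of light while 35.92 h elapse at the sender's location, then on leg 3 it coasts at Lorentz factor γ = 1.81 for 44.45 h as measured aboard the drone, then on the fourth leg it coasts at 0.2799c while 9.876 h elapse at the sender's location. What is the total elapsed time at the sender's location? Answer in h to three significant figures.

Δt = 167 h

Leg 1: γ = 1/√(1 − 0.8167²) = 1/√0.3330 = 1.733; Δt_1 = 1.733 × 23.24 = 40.27 h.
Leg 2: 35.92 h is already measured at the sender's location.
Leg 3: γ = 1.81; Δt_3 = 1.810 × 44.45 = 80.45 h.
Leg 4: 9.876 h is already measured at the sender's location.
Total: 40.27 + 35.92 + 80.45 + 9.876 h.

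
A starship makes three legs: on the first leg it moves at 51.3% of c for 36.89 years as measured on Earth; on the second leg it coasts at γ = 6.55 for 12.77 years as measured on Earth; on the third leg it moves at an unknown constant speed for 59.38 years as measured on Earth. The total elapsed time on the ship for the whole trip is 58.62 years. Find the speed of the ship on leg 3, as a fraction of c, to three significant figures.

β = 0.907

Leg 1: β = 0.513; γ = 1/√(1 − 0.513²) = 1/√0.7368 = 1.165; τ_1 = 36.89/1.165 = 31.67 years.
Leg 2: γ = 6.55; τ_2 = 12.77/6.550 = 1.950 years.
Leg 3: speed unknown; τ_3 = 59.38/γ_3.
Total proper time: 31.67 + 1.950 + τ_3 = 58.62, so τ_3 = 58.62 − 33.62 = 25.00 years.
γ_3 = 59.38/25.00 = 2.375; β = √(1 − 1/γ²) = √0.8227.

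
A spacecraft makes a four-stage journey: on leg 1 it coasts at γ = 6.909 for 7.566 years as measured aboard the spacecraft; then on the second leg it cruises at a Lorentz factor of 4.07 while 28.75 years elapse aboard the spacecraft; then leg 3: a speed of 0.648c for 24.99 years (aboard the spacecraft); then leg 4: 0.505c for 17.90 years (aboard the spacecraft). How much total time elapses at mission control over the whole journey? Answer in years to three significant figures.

Leg 1: γ = 6.909; Δt_1 = 6.909 × 7.566 = 52.27 years.
Leg 2: γ = 4.07; Δt_2 = 4.070 × 28.75 = 117.0 years.
Leg 3: γ = 1/√(1 − 0.648²) = 1/√0.5801 = 1.313; Δt_3 = 1.313 × 24.99 = 32.81 years.
Leg 4: γ = 1/√(1 − 0.505²) = 1/√0.7450 = 1.159; Δt_4 = 1.159 × 17.90 = 20.74 years.
Total: 52.27 + 117.0 + 32.81 + 20.74 years.

Δt = 223 years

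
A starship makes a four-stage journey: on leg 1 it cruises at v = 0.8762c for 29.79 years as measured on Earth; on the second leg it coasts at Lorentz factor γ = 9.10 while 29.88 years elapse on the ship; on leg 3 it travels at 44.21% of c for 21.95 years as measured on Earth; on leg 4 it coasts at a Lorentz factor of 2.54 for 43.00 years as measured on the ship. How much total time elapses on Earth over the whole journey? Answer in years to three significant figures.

Δt = 433 years

Leg 1: 29.79 years is already measured on Earth.
Leg 2: γ = 9.10; Δt_2 = 9.100 × 29.88 = 271.9 years.
Leg 3: 21.95 years is already measured on Earth.
Leg 4: γ = 2.54; Δt_4 = 2.540 × 43.00 = 109.2 years.
Total: 29.79 + 271.9 + 21.95 + 109.2 years.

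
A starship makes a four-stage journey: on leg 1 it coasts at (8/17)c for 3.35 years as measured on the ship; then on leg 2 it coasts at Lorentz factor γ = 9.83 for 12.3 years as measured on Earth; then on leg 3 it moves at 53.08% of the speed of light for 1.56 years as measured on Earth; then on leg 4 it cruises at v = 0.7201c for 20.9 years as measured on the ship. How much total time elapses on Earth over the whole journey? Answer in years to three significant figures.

Δt = 47.8 years

Leg 1: γ = 1/√(1 − (8/17)²) = 17/15 ≈ 1.133; Δt_1 = 1.133 × 3.35 = 3.797 years.
Leg 2: 12.3 years is already measured on Earth.
Leg 3: 1.56 years is already measured on Earth.
Leg 4: γ = 1/√(1 − 0.7201²) = 1/√0.4815 = 1.441; Δt_4 = 1.441 × 20.9 = 30.12 years.
Total: 3.797 + 12.30 + 1.560 + 30.12 years.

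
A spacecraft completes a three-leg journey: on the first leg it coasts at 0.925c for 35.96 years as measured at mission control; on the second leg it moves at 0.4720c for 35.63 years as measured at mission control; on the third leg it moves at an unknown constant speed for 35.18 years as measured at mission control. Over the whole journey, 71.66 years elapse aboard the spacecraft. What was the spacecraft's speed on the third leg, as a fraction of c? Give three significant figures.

β = 0.655

Leg 1: γ = 1/√(1 − 0.925²) = 1/√0.1444 = 2.632; τ_1 = 35.96/2.632 = 13.66 years.
Leg 2: γ = 1/√(1 − 0.4720²) = 1/√0.7772 = 1.134; τ_2 = 35.63/1.134 = 31.41 years.
Leg 3: speed unknown; τ_3 = 35.18/γ_3.
Total proper time: 13.66 + 31.41 + τ_3 = 71.66, so τ_3 = 71.66 − 45.07 = 26.59 years.
γ_3 = 35.18/26.59 = 1.323; β = √(1 − 1/γ²) = √0.4289.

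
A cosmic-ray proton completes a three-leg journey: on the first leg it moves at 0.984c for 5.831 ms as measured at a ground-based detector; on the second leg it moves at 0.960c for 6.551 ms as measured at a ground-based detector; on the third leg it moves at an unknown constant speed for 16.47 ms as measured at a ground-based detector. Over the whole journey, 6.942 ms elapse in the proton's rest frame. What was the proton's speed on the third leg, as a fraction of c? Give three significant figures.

Leg 1: γ = 1/√(1 − 0.984²) = 1/√0.03174 = 5.613; τ_1 = 5.831/5.613 = 1.039 ms.
Leg 2: γ = 1/√(1 − 0.960²) = 25/7 ≈ 3.571; τ_2 = 6.551/3.571 = 1.834 ms.
Leg 3: speed unknown; τ_3 = 16.47/γ_3.
Total proper time: 1.039 + 1.834 + τ_3 = 6.942, so τ_3 = 6.942 − 2.873 = 4.069 ms.
γ_3 = 16.47/4.069 = 4.048; β = √(1 − 1/γ²) = √0.9390.

β = 0.969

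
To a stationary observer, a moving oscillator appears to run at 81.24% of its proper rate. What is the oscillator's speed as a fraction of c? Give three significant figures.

Rate ratio = 1/γ, so γ = 1/0.8124 = 1.231.
β = √(1 − 1/γ²) = √(1 − 0.8124²) = √0.3400

β = 0.583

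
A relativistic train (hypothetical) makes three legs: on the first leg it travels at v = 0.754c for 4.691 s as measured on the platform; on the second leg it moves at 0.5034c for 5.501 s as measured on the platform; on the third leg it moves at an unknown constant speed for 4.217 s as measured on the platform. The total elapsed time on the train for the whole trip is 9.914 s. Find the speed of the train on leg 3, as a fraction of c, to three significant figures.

Leg 1: γ = 1/√(1 − 0.754²) = 1/√0.4315 = 1.522; τ_1 = 4.691/1.522 = 3.081 s.
Leg 2: γ = 1/√(1 − 0.5034²) = 1/√0.7466 = 1.157; τ_2 = 5.501/1.157 = 4.753 s.
Leg 3: speed unknown; τ_3 = 4.217/γ_3.
Total proper time: 3.081 + 4.753 + τ_3 = 9.914, so τ_3 = 9.914 − 7.835 = 2.079 s.
γ_3 = 4.217/2.079 = 2.028; β = √(1 − 1/γ²) = √0.7568.

β = 0.870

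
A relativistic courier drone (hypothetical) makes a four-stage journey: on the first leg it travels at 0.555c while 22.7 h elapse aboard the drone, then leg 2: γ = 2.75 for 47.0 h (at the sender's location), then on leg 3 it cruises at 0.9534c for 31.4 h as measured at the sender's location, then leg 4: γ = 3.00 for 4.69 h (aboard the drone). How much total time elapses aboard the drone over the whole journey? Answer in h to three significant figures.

Leg 1: 22.7 h is already measured aboard the drone.
Leg 2: γ = 2.75; τ_2 = 47.0/2.750 = 17.09 h.
Leg 3: γ = 1/√(1 − 0.9534²) = 1/√0.09103 = 3.314; τ_3 = 31.4/3.314 = 9.474 h.
Leg 4: 4.69 h is already measured aboard the drone.
Total: 22.70 + 17.09 + 9.474 + 4.690 h.

τ = 54.0 h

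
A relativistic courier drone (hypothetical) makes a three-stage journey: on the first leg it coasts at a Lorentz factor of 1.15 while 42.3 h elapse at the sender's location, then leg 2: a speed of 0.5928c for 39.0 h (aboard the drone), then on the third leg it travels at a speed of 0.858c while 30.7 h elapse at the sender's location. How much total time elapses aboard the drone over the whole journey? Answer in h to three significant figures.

τ = 91.6 h

Leg 1: γ = 1.15; τ_1 = 42.3/1.150 = 36.78 h.
Leg 2: 39.0 h is already measured aboard the drone.
Leg 3: γ = 1/√(1 − 0.858²) = 1/√0.2638 = 1.947; τ_3 = 30.7/1.947 = 15.77 h.
Total: 36.78 + 39.00 + 15.77 h.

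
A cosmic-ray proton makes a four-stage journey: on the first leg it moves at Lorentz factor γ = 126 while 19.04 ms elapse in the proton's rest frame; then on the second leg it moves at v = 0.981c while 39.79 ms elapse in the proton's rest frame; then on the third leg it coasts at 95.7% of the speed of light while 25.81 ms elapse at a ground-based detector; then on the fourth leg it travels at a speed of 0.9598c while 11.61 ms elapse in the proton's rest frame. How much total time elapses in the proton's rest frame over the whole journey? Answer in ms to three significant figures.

τ = 77.9 ms

Leg 1: 19.04 ms is already measured in the proton's rest frame.
Leg 2: 39.79 ms is already measured in the proton's rest frame.
Leg 3: β = 0.957; γ = 1/√(1 − 0.957²) = 1/√0.08415 = 3.447; τ_3 = 25.81/3.447 = 7.487 ms.
Leg 4: 11.61 ms is already measured in the proton's rest frame.
Total: 19.04 + 39.79 + 7.487 + 11.61 ms.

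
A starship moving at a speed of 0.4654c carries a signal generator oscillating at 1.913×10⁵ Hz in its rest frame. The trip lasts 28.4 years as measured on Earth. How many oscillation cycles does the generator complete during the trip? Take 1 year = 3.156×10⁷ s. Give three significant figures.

N = 1.52×10¹⁴

γ = 1/√(1 − 0.4654²) = 1/√0.7834 = 1.130
The oscillator's own cycle count is N = f × τ where τ is the proper time on the ship. τ = Δt/γ = 28.4/1.130 = 25.14 years = 7.933×10⁸ s.
N = 1.913×10⁵ × 7.933×10⁸ = 1.518×10¹⁴.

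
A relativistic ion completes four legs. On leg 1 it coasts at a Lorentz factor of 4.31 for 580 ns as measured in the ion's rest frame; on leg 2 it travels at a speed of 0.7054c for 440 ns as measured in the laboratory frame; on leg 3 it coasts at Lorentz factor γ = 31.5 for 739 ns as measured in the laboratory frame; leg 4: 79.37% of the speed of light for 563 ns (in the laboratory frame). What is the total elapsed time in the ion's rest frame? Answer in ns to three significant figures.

Leg 1: 580 ns is already measured in the ion's rest frame.
Leg 2: γ = 1/√(1 − 0.7054²) = 1/√0.5024 = 1.411; τ_2 = 440/1.411 = 311.9 ns.
Leg 3: γ = 31.5; τ_3 = 739/31.50 = 23.46 ns.
Leg 4: β = 0.7937; γ = 1/√(1 − 0.7937²) = 1/√0.3700 = 1.644; τ_4 = 563/1.644 = 342.5 ns.
Total: 580.0 + 311.9 + 23.46 + 342.5 ns.

τ = 1260 ns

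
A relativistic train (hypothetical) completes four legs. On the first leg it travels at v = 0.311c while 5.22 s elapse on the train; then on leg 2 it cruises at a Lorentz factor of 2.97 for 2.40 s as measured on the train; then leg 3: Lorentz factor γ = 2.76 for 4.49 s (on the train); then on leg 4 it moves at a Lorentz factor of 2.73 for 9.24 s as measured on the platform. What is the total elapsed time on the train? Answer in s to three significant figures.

τ = 15.5 s

Leg 1: 5.22 s is already measured on the train.
Leg 2: 2.40 s is already measured on the train.
Leg 3: 4.49 s is already measured on the train.
Leg 4: γ = 2.73; τ_4 = 9.24/2.730 = 3.385 s.
Total: 5.220 + 2.400 + 4.490 + 3.385 s.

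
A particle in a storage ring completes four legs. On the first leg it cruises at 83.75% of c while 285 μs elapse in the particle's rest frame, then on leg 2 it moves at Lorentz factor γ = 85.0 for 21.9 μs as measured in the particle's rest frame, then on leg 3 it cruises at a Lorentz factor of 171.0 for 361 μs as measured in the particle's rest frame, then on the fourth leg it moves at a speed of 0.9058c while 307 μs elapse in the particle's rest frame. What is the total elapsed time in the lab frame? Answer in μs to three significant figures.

Leg 1: β = 0.8375; γ = 1/√(1 − 0.8375²) = 1/√0.2986 = 1.830; Δt_1 = 1.830 × 285 = 521.6 μs.
Leg 2: γ = 85.0; Δt_2 = 85.00 × 21.9 = 1861 μs.
Leg 3: γ = 171.0; Δt_3 = 171.0 × 361 = 6.173×10⁴ μs.
Leg 4: γ = 1/√(1 − 0.9058²) = 1/√0.1795 = 2.360; Δt_4 = 2.360 × 307 = 724.6 μs.
Total: 521.6 + 1861 + 6.173×10⁴ + 724.6 μs.

Δt = 6.48×10⁴ μs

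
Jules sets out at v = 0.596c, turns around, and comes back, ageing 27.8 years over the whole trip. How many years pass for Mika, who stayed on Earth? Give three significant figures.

γ = 1/√(1 − 0.596²) = 1/√0.6448 = 1.245
Earth-frame duration is the dilated interval: Δt = γτ = 1.245 × 27.8 years.

Δt = 34.6 years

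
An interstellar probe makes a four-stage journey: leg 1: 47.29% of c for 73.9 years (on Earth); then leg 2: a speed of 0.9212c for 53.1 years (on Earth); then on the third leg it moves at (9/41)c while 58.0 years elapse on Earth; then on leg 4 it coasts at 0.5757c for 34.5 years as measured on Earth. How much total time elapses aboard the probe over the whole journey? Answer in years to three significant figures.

Leg 1: β = 0.4729; γ = 1/√(1 − 0.4729²) = 1/√0.7764 = 1.135; τ_1 = 73.9/1.135 = 65.11 years.
Leg 2: γ = 1/√(1 − 0.9212²) = 1/√0.1514 = 2.570; τ_2 = 53.1/2.570 = 20.66 years.
Leg 3: γ = 1/√(1 − (9/41)²) = 41/40 = 1.025; τ_3 = 58.0/1.025 = 56.59 years.
Leg 4: γ = 1/√(1 − 0.5757²) = 1/√0.6686 = 1.223; τ_4 = 34.5/1.223 = 28.21 years.
Total: 65.11 + 20.66 + 56.59 + 28.21 years.

τ = 171 years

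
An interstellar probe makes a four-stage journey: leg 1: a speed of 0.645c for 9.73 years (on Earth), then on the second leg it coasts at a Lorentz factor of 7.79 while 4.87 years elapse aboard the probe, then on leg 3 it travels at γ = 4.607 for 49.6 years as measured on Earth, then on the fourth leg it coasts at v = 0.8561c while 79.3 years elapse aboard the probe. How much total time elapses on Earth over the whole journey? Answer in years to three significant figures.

Leg 1: 9.73 years is already measured on Earth.
Leg 2: γ = 7.79; Δt_2 = 7.790 × 4.87 = 37.94 years.
Leg 3: 49.6 years is already measured on Earth.
Leg 4: γ = 1/√(1 − 0.8561²) = 1/√0.2671 = 1.935; Δt_4 = 1.935 × 79.3 = 153.4 years.
Total: 9.730 + 37.94 + 49.60 + 153.4 years.

Δt = 251 years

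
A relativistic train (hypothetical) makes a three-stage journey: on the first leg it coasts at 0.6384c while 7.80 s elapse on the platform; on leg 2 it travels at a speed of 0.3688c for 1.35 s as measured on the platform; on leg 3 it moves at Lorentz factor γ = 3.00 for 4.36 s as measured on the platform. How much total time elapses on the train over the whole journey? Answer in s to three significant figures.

τ = 8.71 s

Leg 1: γ = 1/√(1 − 0.6384²) = 1/√0.5924 = 1.299; τ_1 = 7.80/1.299 = 6.004 s.
Leg 2: γ = 1/√(1 − 0.3688²) = 1/√0.8640 = 1.076; τ_2 = 1.35/1.076 = 1.255 s.
Leg 3: γ = 3.00; τ_3 = 4.36/3.000 = 1.453 s.
Total: 6.004 + 1.255 + 1.453 s.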